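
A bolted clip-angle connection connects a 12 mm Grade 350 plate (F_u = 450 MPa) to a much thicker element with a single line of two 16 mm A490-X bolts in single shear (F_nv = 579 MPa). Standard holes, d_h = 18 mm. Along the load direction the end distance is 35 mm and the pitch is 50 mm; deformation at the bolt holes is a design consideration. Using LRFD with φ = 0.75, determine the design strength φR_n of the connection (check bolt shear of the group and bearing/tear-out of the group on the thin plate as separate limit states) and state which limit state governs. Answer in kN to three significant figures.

Bolt shear: A_b = π·16²/4 = 201.1 mm²; R_n = 579 × 201.1 × 2 × 1 / 1000 = 232.8 kN → 0.75 × 232.8 = 175 kN.
Bearing (1.2 l_c t F_u ≤ 2.4 d t F_u): upper limit = 2.4·16·12·450 / 1000 = 207.4 kN.
  Edge l_c = 35 − 18/2 = 26 → r_n = 168.5 kN; interior l_c = 50 − 18 = 32 → r_n = 207.4 kN.
  R_n,bearing = 1·168.5 + 1·207.4 = 375.8 kN → 0.75 × 375.8 = 282 kN.
Bolt shear governs: 175 kN.

175 kN (bolt shear governs)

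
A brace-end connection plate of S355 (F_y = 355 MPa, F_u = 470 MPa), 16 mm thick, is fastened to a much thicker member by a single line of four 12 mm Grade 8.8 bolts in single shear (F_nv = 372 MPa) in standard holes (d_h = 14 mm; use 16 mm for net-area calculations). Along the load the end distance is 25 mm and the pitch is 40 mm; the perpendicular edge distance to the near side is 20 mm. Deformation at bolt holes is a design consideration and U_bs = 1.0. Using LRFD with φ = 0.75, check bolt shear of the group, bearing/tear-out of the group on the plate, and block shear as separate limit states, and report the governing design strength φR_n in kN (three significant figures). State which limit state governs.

126 kN (bolt shear governs)

Bolt shear: A_b = π·12²/4 = 113.1 mm²; R_n = 372 × 113.1 × 4 × 1 / 1000 = 168.3 kN → 0.75 × 168.3 = 126 kN.
Bearing: edge l_c = 18, r_n = 162.4 kN; interior l_c = 26, r_n = 216.6 kN; R_n = 162.4 + 3·216.6 = 812.2 kN → 609 kN.
Block shear: A_gv = 2320, A_nv = 1424, A_nt = 192 mm²; R_n = min(0.6F_uA_nv, 0.6F_yA_gv) + U_bs·F_u·A_nt = 491.8 kN → 369 kN.
Bolt shear governs: 126 kN.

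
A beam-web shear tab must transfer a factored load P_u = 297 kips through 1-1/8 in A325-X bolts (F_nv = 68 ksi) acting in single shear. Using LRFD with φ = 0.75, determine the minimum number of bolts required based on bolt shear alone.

A_b = π·1.125²/4 = 0.994 in².
Per-bolt design strength φR_n = 0.75 × 68 × 0.994 × 1 = 50.69 kips.
n ≥ 297 / 50.69 = 5.859 → use 6 bolts.

6 bolts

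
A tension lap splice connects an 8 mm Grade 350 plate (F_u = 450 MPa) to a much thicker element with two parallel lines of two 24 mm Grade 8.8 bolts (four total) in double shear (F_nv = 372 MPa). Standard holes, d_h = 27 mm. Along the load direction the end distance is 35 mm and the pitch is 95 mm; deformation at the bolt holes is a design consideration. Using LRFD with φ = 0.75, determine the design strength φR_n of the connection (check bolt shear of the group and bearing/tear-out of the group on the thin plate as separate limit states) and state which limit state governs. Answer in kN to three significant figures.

450 kN (bearing governs)

Bolt shear: A_b = π·24²/4 = 452.4 mm²; R_n = 372 × 452.4 × 4 × 2 / 1000 = 1346 kN → 0.75 × 1346 = 1010 kN.
Bearing (1.2 l_c t F_u ≤ 2.4 d t F_u): upper limit = 2.4·24·8·450 / 1000 = 207.4 kN.
  Edge l_c = 35 − 27/2 = 21.5 → r_n = 92.88 kN; interior l_c = 95 − 27 = 68 → r_n = 207.4 kN.
  R_n,bearing = 2·92.88 + 2·207.4 = 600.5 kN → 0.75 × 600.5 = 450 kN.
Bearing governs: 450 kN.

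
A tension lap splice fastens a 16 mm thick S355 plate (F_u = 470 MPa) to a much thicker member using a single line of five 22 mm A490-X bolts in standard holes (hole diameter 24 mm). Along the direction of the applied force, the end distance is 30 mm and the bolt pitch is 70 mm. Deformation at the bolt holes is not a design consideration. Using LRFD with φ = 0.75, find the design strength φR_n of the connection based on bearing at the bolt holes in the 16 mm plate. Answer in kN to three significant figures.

1640 kN

Per bolt r_n = 1.5 l_c t F_u ≤ 3.0 d t F_u; upper limit = 3.0 × 22 × 16 × 470 / 1000 = 496.3 kN.
Edge bolt: l_c = 30 − 24/2 = 18 mm → 1.5 × 18 × 16 × 470 / 1000 = 203 → r_n = 203 kN.
Interior bolts: l_c = 70 − 24 = 46 mm → 1.5 × 46 × 16 × 470 / 1000 = 518.9 → r_n = 496.3 kN.
R_n = 1 × 203 + 4 × 496.3 = 2188 kN.
Design strength φR_n = 0.75 × 2188 = 1640 kN.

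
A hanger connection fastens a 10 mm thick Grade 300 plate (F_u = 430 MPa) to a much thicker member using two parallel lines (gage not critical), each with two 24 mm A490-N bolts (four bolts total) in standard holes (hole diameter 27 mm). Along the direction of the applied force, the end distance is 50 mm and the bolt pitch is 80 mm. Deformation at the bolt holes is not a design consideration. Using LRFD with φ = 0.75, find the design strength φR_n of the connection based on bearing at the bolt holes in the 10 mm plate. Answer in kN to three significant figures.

818 kN

Per bolt r_n = 1.5 l_c t F_u ≤ 3.0 d t F_u; upper limit = 3.0 × 24 × 10 × 430 / 1000 = 309.6 kN.
Edge bolt: l_c = 50 − 27/2 = 36.5 mm → 1.5 × 36.5 × 10 × 430 / 1000 = 235.4 → r_n = 235.4 kN.
Interior bolts: l_c = 80 − 27 = 53 mm → 1.5 × 53 × 10 × 430 / 1000 = 341.9 → r_n = 309.6 kN.
R_n = 2 × 235.4 + 2 × 309.6 = 1090 kN.
Design strength φR_n = 0.75 × 1090 = 818 kN.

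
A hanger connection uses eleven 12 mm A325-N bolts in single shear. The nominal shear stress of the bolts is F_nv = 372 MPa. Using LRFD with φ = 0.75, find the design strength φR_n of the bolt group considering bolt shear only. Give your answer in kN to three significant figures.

A_b = π × 12² / 4 = 113.1 mm².
R_n = F_nv · A_b · n · n_s = 372 × 113.1 × 11 × 1 / 1000 = 462.8 kN.
Design strength φR_n = 0.75 × 462.8 = 347 kN.

347 kN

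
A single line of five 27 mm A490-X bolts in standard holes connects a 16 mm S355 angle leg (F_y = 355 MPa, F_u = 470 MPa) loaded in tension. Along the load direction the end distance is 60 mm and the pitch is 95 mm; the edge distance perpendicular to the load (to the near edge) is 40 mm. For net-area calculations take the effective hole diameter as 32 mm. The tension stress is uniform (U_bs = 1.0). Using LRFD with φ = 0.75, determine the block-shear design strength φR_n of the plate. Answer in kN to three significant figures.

Shear plane L_v = 60 + 4·95 = 440 mm; A_gv = 440 × 16 = 7040 mm².
A_nv = (440 − 4.5·32) × 16 = 4736 mm².
A_nt = (40 − 0.5·32) × 16 = 384 mm².
0.6 F_u A_nv = 1336 kN; 0.6 F_y A_gv = 1500 kN → shear rupture governs the shear term.
R_n = 1336 + 1.0 × 470 × 384 / 1000 = 1516 kN.
Design strength φR_n = 0.75 × 1516 = 1140 kN.

1140 kN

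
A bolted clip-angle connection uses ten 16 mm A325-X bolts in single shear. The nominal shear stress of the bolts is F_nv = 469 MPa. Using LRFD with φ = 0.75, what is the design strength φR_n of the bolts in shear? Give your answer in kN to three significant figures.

707 kN

A_b = π × 16² / 4 = 201.1 mm².
R_n = F_nv · A_b · n · n_s = 469 × 201.1 × 10 × 1 / 1000 = 943 kN.
Design strength φR_n = 0.75 × 943 = 707 kN.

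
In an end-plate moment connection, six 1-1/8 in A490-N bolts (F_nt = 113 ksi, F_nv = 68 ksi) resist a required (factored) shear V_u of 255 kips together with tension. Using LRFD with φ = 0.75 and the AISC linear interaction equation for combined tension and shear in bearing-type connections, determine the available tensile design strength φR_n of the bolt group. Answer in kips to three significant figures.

A_b = π·1.125²/4 = 0.994 in²; f_rv = 255 / (6 × 0.994) = 42.76 ksi.
F'_nt = 1.3 F_nt − (F_nt / φF_nv) f_rv = 1.3·113 − (113/(0.75·68))·42.76 = 52.17 ksi, capped at F_nt → F'_nt = 52.17 ksi.
R_n = F'_nt · A_b · n = 52.17 × 0.994 × 6 = 311.1 kips.
Design strength φR_n = 0.75 × 311.1 = 233 kips.

233 kips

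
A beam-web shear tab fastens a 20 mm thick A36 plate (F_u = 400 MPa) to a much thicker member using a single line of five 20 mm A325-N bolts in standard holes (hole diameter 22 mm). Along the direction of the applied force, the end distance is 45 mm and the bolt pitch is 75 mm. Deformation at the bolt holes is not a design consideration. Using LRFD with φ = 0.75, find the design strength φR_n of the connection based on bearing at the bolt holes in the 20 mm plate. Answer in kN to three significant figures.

1750 kN

Per bolt r_n = 1.5 l_c t F_u ≤ 3.0 d t F_u; upper limit = 3.0 × 20 × 20 × 400 / 1000 = 480 kN.
Edge bolt: l_c = 45 − 22/2 = 34 mm → 1.5 × 34 × 20 × 400 / 1000 = 408 → r_n = 408 kN.
Interior bolts: l_c = 75 − 22 = 53 mm → 1.5 × 53 × 20 × 400 / 1000 = 636 → r_n = 480 kN.
R_n = 1 × 408 + 4 × 480 = 2328 kN.
Design strength φR_n = 0.75 × 2328 = 1750 kN.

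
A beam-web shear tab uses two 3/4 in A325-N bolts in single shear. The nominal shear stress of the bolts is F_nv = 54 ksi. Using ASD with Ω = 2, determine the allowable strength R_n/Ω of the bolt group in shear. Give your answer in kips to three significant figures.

A_b = π × 0.75² / 4 = 0.4418 in².
R_n = F_nv · A_b · n · n_s = 54 × 0.4418 × 2 × 1 = 47.71 kips.
Allowable strength R_n/Ω = 47.71 / 2 = 23.9 kips.

23.9 kips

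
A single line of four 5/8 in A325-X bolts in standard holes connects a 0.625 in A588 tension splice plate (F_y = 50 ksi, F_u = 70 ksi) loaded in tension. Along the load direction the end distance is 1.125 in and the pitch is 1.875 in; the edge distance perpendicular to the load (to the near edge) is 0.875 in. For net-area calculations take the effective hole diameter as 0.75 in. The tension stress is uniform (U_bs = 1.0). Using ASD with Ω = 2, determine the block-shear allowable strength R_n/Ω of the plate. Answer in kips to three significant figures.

65.1 kips

Shear plane L_v = 1.125 + 3·1.875 = 6.75 in; A_gv = 6.75 × 0.625 = 4.219 in².
A_nv = (6.75 − 3.5·0.75) × 0.625 = 2.578 in².
A_nt = (0.875 − 0.5·0.75) × 0.625 = 0.3125 in².
0.6 F_u A_nv = 108.3 kips; 0.6 F_y A_gv = 126.6 kips → shear rupture governs the shear term.
R_n = 108.3 + 1.0 × 70 × 0.3125 = 130.2 kips.
Allowable strength R_n/Ω = 130.2 / 2 = 65.1 kips.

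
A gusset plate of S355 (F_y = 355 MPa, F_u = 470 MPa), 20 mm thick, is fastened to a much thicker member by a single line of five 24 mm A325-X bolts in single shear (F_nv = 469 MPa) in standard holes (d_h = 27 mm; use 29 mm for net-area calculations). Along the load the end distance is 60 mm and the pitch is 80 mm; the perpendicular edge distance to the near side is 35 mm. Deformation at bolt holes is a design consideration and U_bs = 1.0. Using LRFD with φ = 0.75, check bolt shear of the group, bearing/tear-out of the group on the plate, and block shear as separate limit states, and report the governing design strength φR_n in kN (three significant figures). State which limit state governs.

796 kN (bolt shear governs)

Bolt shear: A_b = π·24²/4 = 452.4 mm²; R_n = 469 × 452.4 × 5 × 1 / 1000 = 1061 kN → 0.75 × 1061 = 796 kN.
Bearing: edge l_c = 46.5, r_n = 524.5 kN; interior l_c = 53, r_n = 541.4 kN; R_n = 524.5 + 4·541.4 = 2690 kN → 2020 kN.
Block shear: A_gv = 7600, A_nv = 4990, A_nt = 410 mm²; R_n = min(0.6F_uA_nv, 0.6F_yA_gv) + U_bs·F_u·A_nt = 1600 kN → 1200 kN.
Bolt shear governs: 796 kN.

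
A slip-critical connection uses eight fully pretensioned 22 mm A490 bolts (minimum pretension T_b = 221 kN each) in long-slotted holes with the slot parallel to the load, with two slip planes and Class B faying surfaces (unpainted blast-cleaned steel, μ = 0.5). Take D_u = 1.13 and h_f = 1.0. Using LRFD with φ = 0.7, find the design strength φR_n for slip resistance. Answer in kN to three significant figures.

R_n = μ · D_u · h_f · T_b · n_s · n_b = 0.5 × 1.13 × 1.0 × 221 × 2 × 8 = 1998 kN.
Design strength φR_n = 0.7 × 1998 = 1400 kN.

1400 kN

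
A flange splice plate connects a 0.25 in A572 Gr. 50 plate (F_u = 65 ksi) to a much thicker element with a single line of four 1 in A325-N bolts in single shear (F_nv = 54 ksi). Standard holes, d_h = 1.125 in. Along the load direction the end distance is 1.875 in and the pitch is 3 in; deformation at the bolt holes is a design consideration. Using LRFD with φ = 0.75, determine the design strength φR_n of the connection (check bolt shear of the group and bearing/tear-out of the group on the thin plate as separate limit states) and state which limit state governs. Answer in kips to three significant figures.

101 kips (bearing governs)

Bolt shear: A_b = π·1²/4 = 0.7854 in²; R_n = 54 × 0.7854 × 4 × 1 = 169.6 kips → 0.75 × 169.6 = 127 kips.
Bearing (1.2 l_c t F_u ≤ 2.4 d t F_u): upper limit = 2.4·1·0.25·65 = 39 kips.
  Edge l_c = 1.875 − 1.125/2 = 1.312 → r_n = 25.59 kips; interior l_c = 3 − 1.125 = 1.875 → r_n = 36.56 kips.
  R_n,bearing = 1·25.59 + 3·36.56 = 135.3 kips → 0.75 × 135.3 = 101 kips.
Bearing governs: 101 kips.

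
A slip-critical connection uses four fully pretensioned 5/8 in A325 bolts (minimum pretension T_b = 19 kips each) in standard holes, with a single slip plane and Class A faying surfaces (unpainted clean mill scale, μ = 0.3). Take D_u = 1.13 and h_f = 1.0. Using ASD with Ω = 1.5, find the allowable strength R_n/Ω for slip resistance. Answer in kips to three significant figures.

17.2 kips

R_n = μ · D_u · h_f · T_b · n_s · n_b = 0.3 × 1.13 × 1.0 × 19 × 1 × 4 = 25.76 kips.
Allowable strength R_n/Ω = 25.76 / 1.5 = 17.2 kips.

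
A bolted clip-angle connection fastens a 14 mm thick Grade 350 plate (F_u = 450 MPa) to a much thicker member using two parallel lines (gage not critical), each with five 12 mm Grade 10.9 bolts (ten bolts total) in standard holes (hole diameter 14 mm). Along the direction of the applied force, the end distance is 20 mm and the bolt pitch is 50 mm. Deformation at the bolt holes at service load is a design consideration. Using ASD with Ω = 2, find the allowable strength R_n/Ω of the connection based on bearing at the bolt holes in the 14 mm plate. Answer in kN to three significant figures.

Per bolt r_n = 1.2 l_c t F_u ≤ 2.4 d t F_u; upper limit = 2.4 × 12 × 14 × 450 / 1000 = 181.4 kN.
Edge bolt: l_c = 20 − 14/2 = 13 mm → 1.2 × 13 × 14 × 450 / 1000 = 98.28 → r_n = 98.28 kN.
Interior bolts: l_c = 50 − 14 = 36 mm → 1.2 × 36 × 14 × 450 / 1000 = 272.2 → r_n = 181.4 kN.
R_n = 2 × 98.28 + 8 × 181.4 = 1648 kN.
Allowable strength R_n/Ω = 1648 / 2 = 824 kN.

824 kN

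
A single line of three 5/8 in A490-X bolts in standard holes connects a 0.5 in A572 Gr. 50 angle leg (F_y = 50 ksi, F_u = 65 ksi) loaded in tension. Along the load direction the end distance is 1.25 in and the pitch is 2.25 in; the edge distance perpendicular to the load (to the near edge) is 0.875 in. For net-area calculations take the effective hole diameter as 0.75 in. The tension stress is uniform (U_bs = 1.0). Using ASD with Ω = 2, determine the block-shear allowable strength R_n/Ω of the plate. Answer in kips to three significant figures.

45.9 kips

Shear plane L_v = 1.25 + 2·2.25 = 5.75 in; A_gv = 5.75 × 0.5 = 2.875 in².
A_nv = (5.75 − 2.5·0.75) × 0.5 = 1.938 in².
A_nt = (0.875 − 0.5·0.75) × 0.5 = 0.25 in².
0.6 F_u A_nv = 75.56 kips; 0.6 F_y A_gv = 86.25 kips → shear rupture governs the shear term.
R_n = 75.56 + 1.0 × 65 × 0.25 = 91.81 kips.
Allowable strength R_n/Ω = 91.81 / 2 = 45.9 kips.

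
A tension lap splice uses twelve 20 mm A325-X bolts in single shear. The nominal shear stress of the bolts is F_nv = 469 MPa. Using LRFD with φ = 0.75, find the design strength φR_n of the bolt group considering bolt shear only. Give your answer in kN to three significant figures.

A_b = π × 20² / 4 = 314.2 mm².
R_n = F_nv · A_b · n · n_s = 469 × 314.2 × 12 × 1 / 1000 = 1768 kN.
Design strength φR_n = 0.75 × 1768 = 1330 kN.

1330 kN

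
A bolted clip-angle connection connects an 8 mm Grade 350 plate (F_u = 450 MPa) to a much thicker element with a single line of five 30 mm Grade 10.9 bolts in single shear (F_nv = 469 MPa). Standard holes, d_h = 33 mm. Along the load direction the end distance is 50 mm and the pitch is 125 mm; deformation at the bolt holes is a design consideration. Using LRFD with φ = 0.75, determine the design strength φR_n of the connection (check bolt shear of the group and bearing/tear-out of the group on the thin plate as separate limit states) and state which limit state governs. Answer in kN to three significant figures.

886 kN (bearing governs)

Bolt shear: A_b = π·30²/4 = 706.9 mm²; R_n = 469 × 706.9 × 5 × 1 / 1000 = 1658 kN → 0.75 × 1658 = 1240 kN.
Bearing (1.2 l_c t F_u ≤ 2.4 d t F_u): upper limit = 2.4·30·8·450 / 1000 = 259.2 kN.
  Edge l_c = 50 − 33/2 = 33.5 → r_n = 144.7 kN; interior l_c = 125 − 33 = 92 → r_n = 259.2 kN.
  R_n,bearing = 1·144.7 + 4·259.2 = 1182 kN → 0.75 × 1182 = 886 kN.
Bearing governs: 886 kN.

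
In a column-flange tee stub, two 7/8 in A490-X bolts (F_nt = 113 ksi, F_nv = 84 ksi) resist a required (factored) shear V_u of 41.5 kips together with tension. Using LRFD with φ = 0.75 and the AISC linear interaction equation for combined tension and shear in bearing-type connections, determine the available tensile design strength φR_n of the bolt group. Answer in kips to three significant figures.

76.7 kips

A_b = π·0.875²/4 = 0.6013 in²; f_rv = 41.5 / (2 × 0.6013) = 34.51 ksi.
F'_nt = 1.3 F_nt − (F_nt / φF_nv) f_rv = 1.3·113 − (113/(0.75·84))·34.51 = 85.01 ksi, capped at F_nt → F'_nt = 85.01 ksi.
R_n = F'_nt · A_b · n = 85.01 × 0.6013 × 2 = 102.2 kips.
Design strength φR_n = 0.75 × 102.2 = 76.7 kips.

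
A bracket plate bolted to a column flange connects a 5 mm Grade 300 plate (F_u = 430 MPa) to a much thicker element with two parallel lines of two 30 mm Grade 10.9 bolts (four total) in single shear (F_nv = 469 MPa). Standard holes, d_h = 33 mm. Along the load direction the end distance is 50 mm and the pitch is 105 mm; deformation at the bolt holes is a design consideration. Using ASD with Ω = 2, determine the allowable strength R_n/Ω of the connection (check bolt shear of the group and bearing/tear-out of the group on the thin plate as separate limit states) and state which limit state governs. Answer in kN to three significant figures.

241 kN (bearing governs)

Bolt shear: A_b = π·30²/4 = 706.9 mm²; R_n = 469 × 706.9 × 4 × 1 / 1000 = 1326 kN → 1326 / 2 = 663 kN.
Bearing (1.2 l_c t F_u ≤ 2.4 d t F_u): upper limit = 2.4·30·5·430 / 1000 = 154.8 kN.
  Edge l_c = 50 − 33/2 = 33.5 → r_n = 86.43 kN; interior l_c = 105 − 33 = 72 → r_n = 154.8 kN.
  R_n,bearing = 2·86.43 + 2·154.8 = 482.5 kN → 482.5 / 2 = 241 kN.
Bearing governs: 241 kN.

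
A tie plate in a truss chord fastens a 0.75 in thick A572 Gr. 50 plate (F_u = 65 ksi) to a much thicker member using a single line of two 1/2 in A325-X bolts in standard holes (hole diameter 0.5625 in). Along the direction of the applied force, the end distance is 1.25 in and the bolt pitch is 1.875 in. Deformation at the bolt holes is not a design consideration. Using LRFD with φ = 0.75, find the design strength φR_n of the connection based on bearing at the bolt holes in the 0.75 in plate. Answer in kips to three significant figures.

Per bolt r_n = 1.5 l_c t F_u ≤ 3.0 d t F_u; upper limit = 3.0 × 0.5 × 0.75 × 65 = 73.12 kips.
Edge bolt: l_c = 1.25 − 0.5625/2 = 0.9688 in → 1.5 × 0.9688 × 0.75 × 65 = 70.84 → r_n = 70.84 kips.
Interior bolts: l_c = 1.875 − 0.5625 = 1.312 in → 1.5 × 1.312 × 0.75 × 65 = 95.98 → r_n = 73.12 kips.
R_n = 1 × 70.84 + 1 × 73.12 = 144 kips.
Design strength φR_n = 0.75 × 144 = 108 kips.

108 kips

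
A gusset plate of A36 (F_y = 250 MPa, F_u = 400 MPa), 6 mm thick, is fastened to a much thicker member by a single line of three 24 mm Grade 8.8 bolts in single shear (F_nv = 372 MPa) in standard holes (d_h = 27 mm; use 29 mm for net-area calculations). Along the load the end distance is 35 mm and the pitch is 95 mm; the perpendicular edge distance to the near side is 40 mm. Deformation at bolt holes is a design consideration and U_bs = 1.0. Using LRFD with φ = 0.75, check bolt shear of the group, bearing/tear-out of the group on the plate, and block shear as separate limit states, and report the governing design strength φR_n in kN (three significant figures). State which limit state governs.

Bolt shear: A_b = π·24²/4 = 452.4 mm²; R_n = 372 × 452.4 × 3 × 1 / 1000 = 504.9 kN → 0.75 × 504.9 = 379 kN.
Bearing: edge l_c = 21.5, r_n = 61.92 kN; interior l_c = 68, r_n = 138.2 kN; R_n = 61.92 + 2·138.2 = 338.4 kN → 254 kN.
Block shear: A_gv = 1350, A_nv = 915, A_nt = 153 mm²; R_n = min(0.6F_uA_nv, 0.6F_yA_gv) + U_bs·F_u·A_nt = 263.7 kN → 198 kN.
Block shear governs: 198 kN.

198 kN (block shear governs)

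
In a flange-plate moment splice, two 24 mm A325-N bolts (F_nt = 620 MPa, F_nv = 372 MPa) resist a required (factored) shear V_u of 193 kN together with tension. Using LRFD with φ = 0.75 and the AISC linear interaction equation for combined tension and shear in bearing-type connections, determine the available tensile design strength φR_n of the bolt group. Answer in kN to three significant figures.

A_b = π·24²/4 = 452.4 mm²; f_rv = 193 × 1000 / (2 × 452.4) = 213.3 MPa.
F'_nt = 1.3 F_nt − (F_nt / φF_nv) f_rv = 1.3·620 − (620/(0.75·372))·213.3 = 332 MPa, capped at F_nt → F'_nt = 332 MPa.
R_n = F'_nt · A_b · n = 332 × 452.4 × 2 / 1000 = 300.4 kN.
Design strength φR_n = 0.75 × 300.4 = 225 kN.

225 kN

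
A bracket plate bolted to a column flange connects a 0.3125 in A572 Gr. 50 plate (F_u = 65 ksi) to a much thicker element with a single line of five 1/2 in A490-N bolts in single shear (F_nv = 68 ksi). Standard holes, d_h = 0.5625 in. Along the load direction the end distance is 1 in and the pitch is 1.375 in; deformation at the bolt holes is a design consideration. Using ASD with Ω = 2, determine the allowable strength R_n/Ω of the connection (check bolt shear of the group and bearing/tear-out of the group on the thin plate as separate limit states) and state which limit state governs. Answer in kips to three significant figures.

Bolt shear: A_b = π·0.5²/4 = 0.1963 in²; R_n = 68 × 0.1963 × 5 × 1 = 66.76 kips → 66.76 / 2 = 33.4 kips.
Bearing (1.2 l_c t F_u ≤ 2.4 d t F_u): upper limit = 2.4·0.5·0.3125·65 = 24.38 kips.
  Edge l_c = 1 − 0.5625/2 = 0.7188 → r_n = 17.52 kips; interior l_c = 1.375 − 0.5625 = 0.8125 → r_n = 19.8 kips.
  R_n,bearing = 1·17.52 + 4·19.8 = 96.74 kips → 96.74 / 2 = 48.4 kips.
Bolt shear governs: 33.4 kips.

33.4 kips (bolt shear governs)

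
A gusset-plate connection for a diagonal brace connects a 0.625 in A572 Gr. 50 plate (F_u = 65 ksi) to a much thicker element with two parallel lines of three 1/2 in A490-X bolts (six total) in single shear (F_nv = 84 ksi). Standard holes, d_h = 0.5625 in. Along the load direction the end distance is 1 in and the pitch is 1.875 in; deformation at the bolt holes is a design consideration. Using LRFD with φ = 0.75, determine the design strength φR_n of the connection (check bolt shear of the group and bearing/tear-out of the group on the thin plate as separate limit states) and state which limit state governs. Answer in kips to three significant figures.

Bolt shear: A_b = π·0.5²/4 = 0.1963 in²; R_n = 84 × 0.1963 × 6 × 1 = 98.96 kips → 0.75 × 98.96 = 74.2 kips.
Bearing (1.2 l_c t F_u ≤ 2.4 d t F_u): upper limit = 2.4·0.5·0.625·65 = 48.75 kips.
  Edge l_c = 1 − 0.5625/2 = 0.7188 → r_n = 35.04 kips; interior l_c = 1.875 − 0.5625 = 1.312 → r_n = 48.75 kips.
  R_n,bearing = 2·35.04 + 4·48.75 = 265.1 kips → 0.75 × 265.1 = 199 kips.
Bolt shear governs: 74.2 kips.

74.2 kips (bolt shear governs)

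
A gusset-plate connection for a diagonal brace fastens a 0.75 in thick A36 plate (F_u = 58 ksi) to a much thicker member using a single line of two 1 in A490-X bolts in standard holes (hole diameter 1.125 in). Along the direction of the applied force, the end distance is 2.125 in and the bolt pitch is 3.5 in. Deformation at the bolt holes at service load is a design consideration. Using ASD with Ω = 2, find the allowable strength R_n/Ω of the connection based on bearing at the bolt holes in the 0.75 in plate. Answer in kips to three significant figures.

Per bolt r_n = 1.2 l_c t F_u ≤ 2.4 d t F_u; upper limit = 2.4 × 1 × 0.75 × 58 = 104.4 kips.
Edge bolt: l_c = 2.125 − 1.125/2 = 1.562 in → 1.2 × 1.562 × 0.75 × 58 = 81.56 → r_n = 81.56 kips.
Interior bolts: l_c = 3.5 − 1.125 = 2.375 in → 1.2 × 2.375 × 0.75 × 58 = 124 → r_n = 104.4 kips.
R_n = 1 × 81.56 + 1 × 104.4 = 186 kips.
Allowable strength R_n/Ω = 186 / 2 = 93 kips.

93 kips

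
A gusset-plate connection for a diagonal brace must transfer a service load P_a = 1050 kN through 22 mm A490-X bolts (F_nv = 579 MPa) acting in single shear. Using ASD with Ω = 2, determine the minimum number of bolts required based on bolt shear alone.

10 bolts

A_b = π·22²/4 = 380.1 mm².
Per-bolt allowable strength R_n/Ω = 579 × 380.1 × 1 / 1000 / 2 = 110 kN.
n ≥ 1050 / 110 = 9.541 → use 10 bolts.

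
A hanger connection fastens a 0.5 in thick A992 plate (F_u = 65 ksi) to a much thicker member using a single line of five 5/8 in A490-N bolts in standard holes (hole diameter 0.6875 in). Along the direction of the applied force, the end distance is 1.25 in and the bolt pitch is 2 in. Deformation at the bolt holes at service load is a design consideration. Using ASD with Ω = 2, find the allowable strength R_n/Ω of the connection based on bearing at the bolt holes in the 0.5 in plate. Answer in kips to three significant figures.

Per bolt r_n = 1.2 l_c t F_u ≤ 2.4 d t F_u; upper limit = 2.4 × 0.625 × 0.5 × 65 = 48.75 kips.
Edge bolt: l_c = 1.25 − 0.6875/2 = 0.9062 in → 1.2 × 0.9062 × 0.5 × 65 = 35.34 → r_n = 35.34 kips.
Interior bolts: l_c = 2 − 0.6875 = 1.312 in → 1.2 × 1.312 × 0.5 × 65 = 51.19 → r_n = 48.75 kips.
R_n = 1 × 35.34 + 4 × 48.75 = 230.3 kips.
Allowable strength R_n/Ω = 230.3 / 2 = 115 kips.

115 kips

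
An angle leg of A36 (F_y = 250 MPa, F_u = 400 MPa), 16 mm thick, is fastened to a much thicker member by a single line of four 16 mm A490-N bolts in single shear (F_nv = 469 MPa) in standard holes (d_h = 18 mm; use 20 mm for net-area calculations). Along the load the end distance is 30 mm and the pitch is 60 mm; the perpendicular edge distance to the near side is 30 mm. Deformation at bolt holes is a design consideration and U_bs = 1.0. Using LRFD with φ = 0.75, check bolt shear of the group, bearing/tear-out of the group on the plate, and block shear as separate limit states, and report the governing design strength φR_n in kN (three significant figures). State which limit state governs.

Bolt shear: A_b = π·16²/4 = 201.1 mm²; R_n = 469 × 201.1 × 4 × 1 / 1000 = 377.2 kN → 0.75 × 377.2 = 283 kN.
Bearing: edge l_c = 21, r_n = 161.3 kN; interior l_c = 42, r_n = 245.8 kN; R_n = 161.3 + 3·245.8 = 898.6 kN → 674 kN.
Block shear: A_gv = 3360, A_nv = 2240, A_nt = 320 mm²; R_n = min(0.6F_uA_nv, 0.6F_yA_gv) + U_bs·F_u·A_nt = 632 kN → 474 kN.
Bolt shear governs: 283 kN.

283 kN (bolt shear governs)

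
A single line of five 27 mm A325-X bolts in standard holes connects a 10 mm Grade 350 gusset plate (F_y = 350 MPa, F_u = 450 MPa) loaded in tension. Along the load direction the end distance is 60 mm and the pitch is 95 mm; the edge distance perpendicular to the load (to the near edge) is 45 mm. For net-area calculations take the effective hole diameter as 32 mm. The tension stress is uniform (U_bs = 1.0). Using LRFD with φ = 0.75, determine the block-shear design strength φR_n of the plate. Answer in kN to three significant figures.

697 kN

Shear plane L_v = 60 + 4·95 = 440 mm; A_gv = 440 × 10 = 4400 mm².
A_nv = (440 − 4.5·32) × 10 = 2960 mm².
A_nt = (45 − 0.5·32) × 10 = 290 mm².
0.6 F_u A_nv = 799.2 kN; 0.6 F_y A_gv = 924 kN → shear rupture governs the shear term.
R_n = 799.2 + 1.0 × 450 × 290 / 1000 = 929.7 kN.
Design strength φR_n = 0.75 × 929.7 = 697 kN.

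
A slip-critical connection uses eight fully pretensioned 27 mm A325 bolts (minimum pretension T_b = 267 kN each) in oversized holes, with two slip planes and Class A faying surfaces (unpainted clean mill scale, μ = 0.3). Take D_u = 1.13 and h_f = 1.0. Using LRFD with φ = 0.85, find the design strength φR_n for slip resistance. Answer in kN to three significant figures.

1230 kN

R_n = μ · D_u · h_f · T_b · n_s · n_b = 0.3 × 1.13 × 1.0 × 267 × 2 × 8 = 1448 kN.
Design strength φR_n = 0.85 × 1448 = 1230 kN.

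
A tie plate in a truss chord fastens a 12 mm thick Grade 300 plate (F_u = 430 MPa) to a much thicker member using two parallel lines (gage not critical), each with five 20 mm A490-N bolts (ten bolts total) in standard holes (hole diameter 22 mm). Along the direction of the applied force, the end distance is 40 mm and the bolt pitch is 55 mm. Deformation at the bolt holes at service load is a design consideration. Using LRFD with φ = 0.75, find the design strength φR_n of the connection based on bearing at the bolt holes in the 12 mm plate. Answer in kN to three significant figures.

1500 kN

Per bolt r_n = 1.2 l_c t F_u ≤ 2.4 d t F_u; upper limit = 2.4 × 20 × 12 × 430 / 1000 = 247.7 kN.
Edge bolt: l_c = 40 − 22/2 = 29 mm → 1.2 × 29 × 12 × 430 / 1000 = 179.6 → r_n = 179.6 kN.
Interior bolts: l_c = 55 − 22 = 33 mm → 1.2 × 33 × 12 × 430 / 1000 = 204.3 → r_n = 204.3 kN.
R_n = 2 × 179.6 + 8 × 204.3 = 1994 kN.
Design strength φR_n = 0.75 × 1994 = 1500 kN.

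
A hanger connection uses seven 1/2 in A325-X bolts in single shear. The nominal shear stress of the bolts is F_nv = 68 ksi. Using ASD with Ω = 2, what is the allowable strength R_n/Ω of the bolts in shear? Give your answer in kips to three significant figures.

A_b = π × 0.5² / 4 = 0.1963 in².
R_n = F_nv · A_b · n · n_s = 68 × 0.1963 × 7 × 1 = 93.46 kips.
Allowable strength R_n/Ω = 93.46 / 2 = 46.7 kips.

46.7 kips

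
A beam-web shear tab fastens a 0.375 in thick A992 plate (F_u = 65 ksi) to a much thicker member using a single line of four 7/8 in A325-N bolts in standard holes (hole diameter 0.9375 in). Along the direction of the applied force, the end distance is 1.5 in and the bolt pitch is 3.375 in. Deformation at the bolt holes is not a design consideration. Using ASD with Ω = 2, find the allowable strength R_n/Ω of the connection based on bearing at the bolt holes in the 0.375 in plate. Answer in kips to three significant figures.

Per bolt r_n = 1.5 l_c t F_u ≤ 3.0 d t F_u; upper limit = 3.0 × 0.875 × 0.375 × 65 = 63.98 kips.
Edge bolt: l_c = 1.5 − 0.9375/2 = 1.031 in → 1.5 × 1.031 × 0.375 × 65 = 37.71 → r_n = 37.71 kips.
Interior bolts: l_c = 3.375 − 0.9375 = 2.438 in → 1.5 × 2.438 × 0.375 × 65 = 89.12 → r_n = 63.98 kips.
R_n = 1 × 37.71 + 3 × 63.98 = 229.7 kips.
Allowable strength R_n/Ω = 229.7 / 2 = 115 kips.

115 kips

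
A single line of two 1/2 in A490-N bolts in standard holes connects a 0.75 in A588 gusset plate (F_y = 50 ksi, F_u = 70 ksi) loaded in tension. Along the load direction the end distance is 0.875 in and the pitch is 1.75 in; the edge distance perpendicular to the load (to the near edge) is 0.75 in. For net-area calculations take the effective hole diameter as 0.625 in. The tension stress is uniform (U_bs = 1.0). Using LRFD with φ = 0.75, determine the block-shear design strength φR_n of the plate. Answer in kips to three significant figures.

57.1 kips

Shear plane L_v = 0.875 + 1·1.75 = 2.625 in; A_gv = 2.625 × 0.75 = 1.969 in².
A_nv = (2.625 − 1.5·0.625) × 0.75 = 1.266 in².
A_nt = (0.75 − 0.5·0.625) × 0.75 = 0.3281 in².
0.6 F_u A_nv = 53.16 kips; 0.6 F_y A_gv = 59.06 kips → shear rupture governs the shear term.
R_n = 53.16 + 1.0 × 70 × 0.3281 = 76.12 kips.
Design strength φR_n = 0.75 × 76.12 = 57.1 kips.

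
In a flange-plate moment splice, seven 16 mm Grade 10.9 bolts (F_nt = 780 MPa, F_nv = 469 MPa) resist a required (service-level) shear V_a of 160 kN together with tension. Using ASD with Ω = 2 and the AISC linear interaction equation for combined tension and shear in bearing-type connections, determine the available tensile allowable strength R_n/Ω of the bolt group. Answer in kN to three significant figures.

447 kN

A_b = π·16²/4 = 201.1 mm²; f_rv = 160 × 1000 / (7 × 201.1) = 113.7 MPa.
F'_nt = 1.3 F_nt − (Ω F_nt / F_nv) f_rv = 1.3·780 − (2·780/469)·113.7 = 635.9 MPa, capped at F_nt → F'_nt = 635.9 MPa.
R_n = F'_nt · A_b · n = 635.9 × 201.1 × 7 / 1000 = 894.9 kN.
Allowable strength R_n/Ω = 894.9 / 2 = 447 kN.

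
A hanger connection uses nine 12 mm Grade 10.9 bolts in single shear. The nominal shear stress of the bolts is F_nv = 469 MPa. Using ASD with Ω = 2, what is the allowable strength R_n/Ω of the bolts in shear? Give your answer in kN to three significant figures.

A_b = π × 12² / 4 = 113.1 mm².
R_n = F_nv · A_b · n · n_s = 469 × 113.1 × 9 × 1 / 1000 = 477.4 kN.
Allowable strength R_n/Ω = 477.4 / 2 = 239 kN.

239 kN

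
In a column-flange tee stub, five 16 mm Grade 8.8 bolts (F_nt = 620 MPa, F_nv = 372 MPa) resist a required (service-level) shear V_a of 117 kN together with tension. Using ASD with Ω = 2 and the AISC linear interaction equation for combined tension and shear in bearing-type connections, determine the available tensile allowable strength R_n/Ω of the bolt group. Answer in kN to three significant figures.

A_b = π·16²/4 = 201.1 mm²; f_rv = 117 × 1000 / (5 × 201.1) = 116.4 MPa.
F'_nt = 1.3 F_nt − (Ω F_nt / F_nv) f_rv = 1.3·620 − (2·620/372)·116.4 = 418.1 MPa, capped at F_nt → F'_nt = 418.1 MPa.
R_n = F'_nt · A_b · n = 418.1 × 201.1 × 5 / 1000 = 420.3 kN.
Allowable strength R_n/Ω = 420.3 / 2 = 210 kN.

210 kN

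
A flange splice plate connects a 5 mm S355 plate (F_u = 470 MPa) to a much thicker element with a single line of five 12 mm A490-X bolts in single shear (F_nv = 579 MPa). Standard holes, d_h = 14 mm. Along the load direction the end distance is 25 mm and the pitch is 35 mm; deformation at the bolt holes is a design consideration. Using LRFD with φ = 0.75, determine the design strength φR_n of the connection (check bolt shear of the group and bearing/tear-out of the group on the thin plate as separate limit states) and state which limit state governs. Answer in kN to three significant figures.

216 kN (bearing governs)

Bolt shear: A_b = π·12²/4 = 113.1 mm²; R_n = 579 × 113.1 × 5 × 1 / 1000 = 327.4 kN → 0.75 × 327.4 = 246 kN.
Bearing (1.2 l_c t F_u ≤ 2.4 d t F_u): upper limit = 2.4·12·5·470 / 1000 = 67.68 kN.
  Edge l_c = 25 − 14/2 = 18 → r_n = 50.76 kN; interior l_c = 35 − 14 = 21 → r_n = 59.22 kN.
  R_n,bearing = 1·50.76 + 4·59.22 = 287.6 kN → 0.75 × 287.6 = 216 kN.
Bearing governs: 216 kN.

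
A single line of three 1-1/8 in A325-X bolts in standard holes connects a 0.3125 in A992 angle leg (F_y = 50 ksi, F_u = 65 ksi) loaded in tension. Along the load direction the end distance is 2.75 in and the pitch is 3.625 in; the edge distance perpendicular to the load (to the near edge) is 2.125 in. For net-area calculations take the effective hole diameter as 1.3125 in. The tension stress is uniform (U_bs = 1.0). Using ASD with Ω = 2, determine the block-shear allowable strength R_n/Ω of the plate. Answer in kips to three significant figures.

Shear plane L_v = 2.75 + 2·3.625 = 10 in; A_gv = 10 × 0.3125 = 3.125 in².
A_nv = (10 − 2.5·1.3125) × 0.3125 = 2.1 in².
A_nt = (2.125 − 0.5·1.3125) × 0.3125 = 0.459 in².
0.6 F_u A_nv = 81.88 kips; 0.6 F_y A_gv = 93.75 kips → shear rupture governs the shear term.
R_n = 81.88 + 1.0 × 65 × 0.459 = 111.7 kips.
Allowable strength R_n/Ω = 111.7 / 2 = 55.9 kips.

55.9 kips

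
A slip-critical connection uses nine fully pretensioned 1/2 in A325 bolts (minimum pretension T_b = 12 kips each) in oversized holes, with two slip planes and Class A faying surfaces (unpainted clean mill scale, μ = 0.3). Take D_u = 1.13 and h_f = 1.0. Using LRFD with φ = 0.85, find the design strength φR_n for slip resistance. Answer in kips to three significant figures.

R_n = μ · D_u · h_f · T_b · n_s · n_b = 0.3 × 1.13 × 1.0 × 12 × 2 × 9 = 73.22 kips.
Design strength φR_n = 0.85 × 73.22 = 62.2 kips.

62.2 kips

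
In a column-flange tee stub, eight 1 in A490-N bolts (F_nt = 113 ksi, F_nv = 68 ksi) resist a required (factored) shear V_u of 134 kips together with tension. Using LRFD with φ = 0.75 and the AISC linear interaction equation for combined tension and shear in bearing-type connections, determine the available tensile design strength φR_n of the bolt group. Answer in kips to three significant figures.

470 kips

A_b = π·1²/4 = 0.7854 in²; f_rv = 134 / (8 × 0.7854) = 21.33 ksi.
F'_nt = 1.3 F_nt − (F_nt / φF_nv) f_rv = 1.3·113 − (113/(0.75·68))·21.33 = 99.65 ksi, capped at F_nt → F'_nt = 99.65 ksi.
R_n = F'_nt · A_b · n = 99.65 × 0.7854 × 8 = 626.1 kips.
Design strength φR_n = 0.75 × 626.1 = 470 kips.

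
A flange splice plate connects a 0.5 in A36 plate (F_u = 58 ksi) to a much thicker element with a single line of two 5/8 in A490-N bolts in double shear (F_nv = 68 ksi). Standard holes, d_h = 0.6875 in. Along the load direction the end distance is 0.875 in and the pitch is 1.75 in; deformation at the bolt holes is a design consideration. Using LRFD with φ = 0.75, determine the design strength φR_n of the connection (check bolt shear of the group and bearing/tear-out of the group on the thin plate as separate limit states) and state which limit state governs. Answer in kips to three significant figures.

Bolt shear: A_b = π·0.625²/4 = 0.3068 in²; R_n = 68 × 0.3068 × 2 × 2 = 83.45 kips → 0.75 × 83.45 = 62.6 kips.
Bearing (1.2 l_c t F_u ≤ 2.4 d t F_u): upper limit = 2.4·0.625·0.5·58 = 43.5 kips.
  Edge l_c = 0.875 − 0.6875/2 = 0.5312 → r_n = 18.49 kips; interior l_c = 1.75 − 0.6875 = 1.062 → r_n = 36.97 kips.
  R_n,bearing = 1·18.49 + 1·36.97 = 55.46 kips → 0.75 × 55.46 = 41.6 kips.
Bearing governs: 41.6 kips.

41.6 kips (bearing governs)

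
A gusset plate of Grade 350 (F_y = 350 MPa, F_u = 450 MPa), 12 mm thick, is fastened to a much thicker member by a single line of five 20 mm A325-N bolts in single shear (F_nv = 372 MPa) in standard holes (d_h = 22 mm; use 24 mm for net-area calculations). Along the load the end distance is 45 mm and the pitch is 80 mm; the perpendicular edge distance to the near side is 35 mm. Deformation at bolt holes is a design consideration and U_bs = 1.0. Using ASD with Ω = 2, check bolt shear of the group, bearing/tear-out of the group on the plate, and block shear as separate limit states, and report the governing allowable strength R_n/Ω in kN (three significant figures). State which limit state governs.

292 kN (bolt shear governs)

Bolt shear: A_b = π·20²/4 = 314.2 mm²; R_n = 372 × 314.2 × 5 × 1 / 1000 = 584.3 kN → 584.3 / 2 = 292 kN.
Bearing: edge l_c = 34, r_n = 220.3 kN; interior l_c = 58, r_n = 259.2 kN; R_n = 220.3 + 4·259.2 = 1257 kN → 629 kN.
Block shear: A_gv = 4380, A_nv = 3084, A_nt = 276 mm²; R_n = min(0.6F_uA_nv, 0.6F_yA_gv) + U_bs·F_u·A_nt = 956.9 kN → 478 kN.
Bolt shear governs: 292 kN.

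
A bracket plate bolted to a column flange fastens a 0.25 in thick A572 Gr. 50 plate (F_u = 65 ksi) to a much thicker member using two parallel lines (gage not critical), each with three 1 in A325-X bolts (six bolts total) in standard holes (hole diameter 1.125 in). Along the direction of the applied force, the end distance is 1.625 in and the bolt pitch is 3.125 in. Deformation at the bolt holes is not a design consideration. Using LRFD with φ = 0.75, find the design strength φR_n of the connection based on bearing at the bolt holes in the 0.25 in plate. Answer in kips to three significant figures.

185 kips

Per bolt r_n = 1.5 l_c t F_u ≤ 3.0 d t F_u; upper limit = 3.0 × 1 × 0.25 × 65 = 48.75 kips.
Edge bolt: l_c = 1.625 − 1.125/2 = 1.062 in → 1.5 × 1.062 × 0.25 × 65 = 25.9 → r_n = 25.9 kips.
Interior bolts: l_c = 3.125 − 1.125 = 2 in → 1.5 × 2 × 0.25 × 65 = 48.75 → r_n = 48.75 kips.
R_n = 2 × 25.9 + 4 × 48.75 = 246.8 kips.
Design strength φR_n = 0.75 × 246.8 = 185 kips.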